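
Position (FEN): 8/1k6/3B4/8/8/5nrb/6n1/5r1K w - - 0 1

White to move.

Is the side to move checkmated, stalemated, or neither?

checkmate

White to move; white king on h1.
In check: yes, from the black rook on f1.
King squares — g1: attacked by Rf1; g2: attacked by Rg3; h2: attacked by Nf3.
Legal moves for White: none.
In check with no legal moves → checkmate.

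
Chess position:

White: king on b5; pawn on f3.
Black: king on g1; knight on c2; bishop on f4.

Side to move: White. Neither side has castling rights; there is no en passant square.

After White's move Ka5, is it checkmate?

no

After Ka5: black king on g1; in check: no.
Black is not in check, so this cannot be checkmate.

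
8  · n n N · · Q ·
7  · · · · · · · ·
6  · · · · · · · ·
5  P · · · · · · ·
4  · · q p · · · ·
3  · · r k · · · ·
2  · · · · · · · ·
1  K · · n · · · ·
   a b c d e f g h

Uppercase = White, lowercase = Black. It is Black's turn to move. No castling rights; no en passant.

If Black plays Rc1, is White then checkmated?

yes

After Rc1: white king on a1; in check: yes, from the black rook on c1.
King squares — b1: attacked by Rc1; a2: attacked by Qc4; b2: attacked by Nd1.
White has no legal moves → checkmate.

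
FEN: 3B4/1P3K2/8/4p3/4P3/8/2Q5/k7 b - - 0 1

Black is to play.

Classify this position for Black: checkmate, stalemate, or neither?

Black to move; black king on a1.
In check: no.
King squares — b1: attacked by Qc2; a2: attacked by Qc2; b2: attacked by Qc2.
Legal moves for Black: none.
Not in check and no legal moves → stalemate.

stalemate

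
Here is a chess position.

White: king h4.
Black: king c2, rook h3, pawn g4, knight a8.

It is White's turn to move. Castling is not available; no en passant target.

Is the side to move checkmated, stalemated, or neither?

neither

White to move; white king on h4.
In check: yes, from the black rook on h3.
King squares — g3: attacked by Rh3; h3: attacked by Pg4; g4: available; g5: available; h5: attacked by Rh3.
Legal moves for White: Kg5, Kxg4.
White is in check but has 2 legal moves → neither.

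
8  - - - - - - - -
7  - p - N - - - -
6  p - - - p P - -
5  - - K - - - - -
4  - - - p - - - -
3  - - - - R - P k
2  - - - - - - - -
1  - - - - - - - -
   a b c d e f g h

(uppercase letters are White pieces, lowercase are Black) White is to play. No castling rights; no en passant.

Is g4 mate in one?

no

After g4: black king on h3; in check: yes, from the white rook on e3.
Black has 5 legal replies: Kh4, Kxg4, Kh2, Kg2, dxe3.
In check but a legal move exists → not checkmate.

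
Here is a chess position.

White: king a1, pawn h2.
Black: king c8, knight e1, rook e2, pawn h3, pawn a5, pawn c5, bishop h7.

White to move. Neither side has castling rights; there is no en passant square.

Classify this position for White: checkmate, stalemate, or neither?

White to move; white king on a1.
In check: no.
King squares — b1: attacked by Bh7; a2: attacked by Re2; b2: attacked by Re2.
Legal moves for White: none.
Not in check and no legal moves → stalemate.

stalemate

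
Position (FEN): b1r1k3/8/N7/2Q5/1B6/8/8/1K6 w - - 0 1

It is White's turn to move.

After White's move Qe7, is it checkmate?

yes

After Qe7: black king on e8; in check: yes, from the white queen on e7.
King squares — d7: attacked by Qe7; e7: attacked by Bb4; f7: attacked by Qe7; d8: attacked by Qe7; f8: attacked by Qe7.
Black has no legal moves → checkmate.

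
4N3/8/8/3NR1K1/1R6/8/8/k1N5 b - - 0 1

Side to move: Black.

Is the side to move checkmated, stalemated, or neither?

stalemate

Black to move; black king on a1.
In check: no.
King squares — b1: attacked by Rb4; a2: attacked by Nc1; b2: attacked by Rb4.
Legal moves for Black: none.
Not in check and no legal moves → stalemate.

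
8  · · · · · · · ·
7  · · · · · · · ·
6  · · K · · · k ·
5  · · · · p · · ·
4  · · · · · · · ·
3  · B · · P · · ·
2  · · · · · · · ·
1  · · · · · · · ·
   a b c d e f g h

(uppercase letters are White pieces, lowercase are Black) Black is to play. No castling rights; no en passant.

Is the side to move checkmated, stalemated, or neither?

neither

Black to move; black king on g6.
In check: no.
Legal moves for Black: Kh7, Kg7, Kh6, Kf6, Kh5, Kg5, Kf5, e4.
Black has 8 legal moves and is not in check → neither.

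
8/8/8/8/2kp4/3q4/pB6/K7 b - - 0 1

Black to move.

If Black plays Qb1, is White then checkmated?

yes

After Qb1: white king on a1; in check: yes, from the black queen on b1.
King squares — b1: attacked by Pa2; a2: attacked by Qb1; b2: own bishop.
White has no legal moves → checkmate.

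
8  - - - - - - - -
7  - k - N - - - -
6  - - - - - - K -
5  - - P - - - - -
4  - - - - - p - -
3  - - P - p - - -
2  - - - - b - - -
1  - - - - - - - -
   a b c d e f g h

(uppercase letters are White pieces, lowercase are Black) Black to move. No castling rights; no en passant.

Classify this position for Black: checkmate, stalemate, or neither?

Black to move; black king on b7.
In check: no.
Legal moves for Black: Kc8, Ka8, Kc7, Ka7, Kc6, Ka6, Ba6, Bh5+, Bb5, Bg4, Bc4, Bf3, Bd3+, Bf1, Bd1, f3.
Black has 16 legal moves and is not in check → neither.

neither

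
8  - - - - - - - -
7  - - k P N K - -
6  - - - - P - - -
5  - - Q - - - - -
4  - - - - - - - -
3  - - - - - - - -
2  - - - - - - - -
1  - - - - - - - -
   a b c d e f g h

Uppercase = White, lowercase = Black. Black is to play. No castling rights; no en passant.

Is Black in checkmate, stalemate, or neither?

neither

Black to move; black king on c7.
In check: yes, from the white queen on c5.
King squares — b6: attacked by Qc5; c6: attacked by Qc5; d6: attacked by Qc5; b7: available; d7: attacked by Pe6; b8: available; c8: attacked by Qc5; d8: available.
Legal moves for Black: Kd8, Kb8, Kb7.
Black is in check but has 3 legal moves → neither.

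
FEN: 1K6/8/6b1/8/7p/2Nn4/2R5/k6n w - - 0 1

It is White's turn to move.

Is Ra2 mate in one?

yes

After Ra2: black king on a1; in check: yes, from the white rook on a2.
King squares — b1: attacked by Nc3; a2: attacked by Nc3; b2: attacked by Ra2.
Black has no legal moves → checkmate.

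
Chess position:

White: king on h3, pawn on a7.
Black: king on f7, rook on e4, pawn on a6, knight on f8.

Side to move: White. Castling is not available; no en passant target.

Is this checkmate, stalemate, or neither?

White to move; white king on h3.
In check: no.
Legal moves for White: Kg3, Kh2, Kg2, a8=Q, a8=R, a8=B, a8=N.
White has 7 legal moves and is not in check → neither.

neither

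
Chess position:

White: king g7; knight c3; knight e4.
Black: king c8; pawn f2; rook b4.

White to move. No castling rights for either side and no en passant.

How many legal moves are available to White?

White to move; king on g7.
In check: no.
Legal moves: Kh8, Kg8, Kf8, Kh7, Kf7, Kh6, Kg6, Kf6, Nf6, Nd6+, Ng5, Nc5, Ng3, Nxf2, Nd2, Nd5, Nb5, Na4, Ne2, Na2, Nd1, Nb1.
Count: 22.

22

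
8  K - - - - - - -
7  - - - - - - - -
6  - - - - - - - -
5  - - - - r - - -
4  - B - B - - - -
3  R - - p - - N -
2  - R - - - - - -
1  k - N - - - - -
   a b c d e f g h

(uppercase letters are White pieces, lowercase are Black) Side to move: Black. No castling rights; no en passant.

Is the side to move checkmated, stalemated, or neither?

Black to move; black king on a1.
In check: yes, from the white rook on a3.
King squares — b1: attacked by Rb2; a2: attacked by Nc1; b2: attacked by Bd4.
Legal moves for Black: none.
In check with no legal moves → checkmate.

checkmate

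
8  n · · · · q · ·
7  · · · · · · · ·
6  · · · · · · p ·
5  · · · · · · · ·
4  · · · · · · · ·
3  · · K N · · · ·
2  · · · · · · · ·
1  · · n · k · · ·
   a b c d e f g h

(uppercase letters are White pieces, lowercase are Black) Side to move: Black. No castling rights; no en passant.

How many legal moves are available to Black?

Black to move; king on e1.
In check: yes, from the white knight on d3.
Legal moves: Ke2, Kf1, Kd1, Nxd3.
Count: 4.

4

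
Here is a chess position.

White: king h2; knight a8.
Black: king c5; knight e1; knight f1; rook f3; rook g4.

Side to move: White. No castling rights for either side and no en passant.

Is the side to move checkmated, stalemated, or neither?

White to move; white king on h2.
In check: yes, from the black knight on f1.
Legal moves for White: Kh1.
White is in check but has 1 legal move → neither.

neither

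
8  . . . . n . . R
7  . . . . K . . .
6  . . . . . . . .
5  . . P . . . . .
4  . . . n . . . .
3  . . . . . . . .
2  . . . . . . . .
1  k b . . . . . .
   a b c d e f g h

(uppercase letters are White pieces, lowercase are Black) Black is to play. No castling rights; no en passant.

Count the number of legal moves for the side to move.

21

Black to move; king on a1.
In check: no.
Legal moves: Ng7, Nc7, Nf6, Nd6, Ne6, Nc6+, Nf5+, Nb5, Nf3, Nb3, Ne2, Nc2, Bh7, Bg6, Bf5, Be4, Bd3, Bc2, Ba2, Kb2, Ka2.
Count: 21.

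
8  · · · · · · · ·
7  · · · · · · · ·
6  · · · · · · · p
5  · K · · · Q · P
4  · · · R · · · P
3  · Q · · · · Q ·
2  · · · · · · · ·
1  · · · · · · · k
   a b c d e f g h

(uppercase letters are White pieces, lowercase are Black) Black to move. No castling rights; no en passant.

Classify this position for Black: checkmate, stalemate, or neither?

Black to move; black king on h1.
In check: no.
King squares — g1: attacked by Qg3; g2: attacked by Qg3; h2: attacked by Qg3.
Legal moves for Black: none.
Not in check and no legal moves → stalemate.

stalemate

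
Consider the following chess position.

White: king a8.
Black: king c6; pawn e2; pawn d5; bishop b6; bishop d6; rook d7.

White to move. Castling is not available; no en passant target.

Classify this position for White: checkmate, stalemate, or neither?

stalemate

White to move; white king on a8.
In check: no.
King squares — a7: attacked by Bb6; b7: attacked by Kc6; b8: attacked by Bd6.
Legal moves for White: none.
Not in check and no legal moves → stalemate.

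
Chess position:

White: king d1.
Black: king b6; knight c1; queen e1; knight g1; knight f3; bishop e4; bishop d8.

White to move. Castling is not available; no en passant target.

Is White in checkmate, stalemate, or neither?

checkmate

White to move; white king on d1.
In check: yes, from the black queen on e1.
King squares — c1: attacked by Qe1; e1: attacked by Nf3; c2: attacked by Be4; d2: attacked by Qe1; e2: attacked by Nc1.
Legal moves for White: none.
In check with no legal moves → checkmate.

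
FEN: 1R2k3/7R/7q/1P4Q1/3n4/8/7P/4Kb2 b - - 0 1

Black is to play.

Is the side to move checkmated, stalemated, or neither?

Black to move; black king on e8.
In check: yes, from the white rook on b8.
King squares — d7: attacked by Rh7; e7: attacked by Qg5; f7: attacked by Rh7; d8: attacked by Qg5; f8: attacked by Rb8.
Legal moves for Black: none.
In check with no legal moves → checkmate.

checkmate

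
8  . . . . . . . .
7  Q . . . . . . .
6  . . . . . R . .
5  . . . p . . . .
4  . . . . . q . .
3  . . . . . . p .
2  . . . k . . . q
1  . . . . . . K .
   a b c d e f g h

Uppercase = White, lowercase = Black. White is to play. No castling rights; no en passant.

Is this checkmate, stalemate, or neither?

White to move; white king on g1.
In check: yes, from the black queen on h2.
King squares — f1: attacked by Qf4; h1: attacked by Qh2; f2: attacked by Qh2; g2: attacked by Qh2; h2: attacked by Pg3.
Legal moves for White: none.
In check with no legal moves → checkmate.

checkmate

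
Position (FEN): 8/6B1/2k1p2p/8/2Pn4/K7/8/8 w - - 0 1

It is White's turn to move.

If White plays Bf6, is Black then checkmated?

no

After Bf6: black king on c6; in check: no.
Black is not in check, so this cannot be checkmate.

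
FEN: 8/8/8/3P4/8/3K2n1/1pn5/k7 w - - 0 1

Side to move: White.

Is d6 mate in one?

no

After d6: black king on a1; in check: no.
Black is not in check, so this cannot be checkmate.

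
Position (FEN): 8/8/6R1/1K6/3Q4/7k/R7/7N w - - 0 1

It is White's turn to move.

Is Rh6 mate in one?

yes

After Rh6: black king on h3; in check: yes, from the white rook on h6.
King squares — g2: attacked by Ra2; h2: attacked by Ra2; g3: attacked by Nh1; g4: attacked by Qd4; h4: attacked by Qd4.
Black has no legal moves → checkmate.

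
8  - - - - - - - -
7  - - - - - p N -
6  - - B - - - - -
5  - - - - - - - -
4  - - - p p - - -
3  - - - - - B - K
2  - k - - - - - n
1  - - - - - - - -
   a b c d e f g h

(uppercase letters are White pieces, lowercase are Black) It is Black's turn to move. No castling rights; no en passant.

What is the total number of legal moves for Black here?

16

Black to move; king on b2.
In check: no.
Legal moves: Ng4, Nxf3, Nf1, Kc3, Kb3, Ka3, Kc2, Ka2, Kc1, Kb1, Ka1, exf3, f6, e3, d3, f5.
Count: 16.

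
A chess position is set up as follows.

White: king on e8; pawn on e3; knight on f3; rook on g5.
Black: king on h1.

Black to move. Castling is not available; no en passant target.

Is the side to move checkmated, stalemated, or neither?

Black to move; black king on h1.
In check: no.
King squares — g1: attacked by Nf3; g2: attacked by Rg5; h2: attacked by Nf3.
Legal moves for Black: none.
Not in check and no legal moves → stalemate.

stalemate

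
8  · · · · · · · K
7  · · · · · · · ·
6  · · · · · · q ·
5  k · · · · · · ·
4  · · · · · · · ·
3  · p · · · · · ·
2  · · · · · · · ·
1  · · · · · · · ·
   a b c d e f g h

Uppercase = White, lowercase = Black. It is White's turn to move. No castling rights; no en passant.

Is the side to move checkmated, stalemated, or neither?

stalemate

White to move; white king on h8.
In check: no.
King squares — g7: attacked by Qg6; h7: attacked by Qg6; g8: attacked by Qg6.
Legal moves for White: none.
Not in check and no legal moves → stalemate.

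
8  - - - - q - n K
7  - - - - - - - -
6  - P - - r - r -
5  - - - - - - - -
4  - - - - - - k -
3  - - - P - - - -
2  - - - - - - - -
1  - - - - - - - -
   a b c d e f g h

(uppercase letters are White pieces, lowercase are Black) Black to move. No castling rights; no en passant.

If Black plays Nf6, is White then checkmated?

After Nf6: white king on h8; in check: yes, from the black queen on e8.
King squares — g7: attacked by Rg6; h7: attacked by Nf6; g8: attacked by Nf6.
White has no legal moves → checkmate.

yes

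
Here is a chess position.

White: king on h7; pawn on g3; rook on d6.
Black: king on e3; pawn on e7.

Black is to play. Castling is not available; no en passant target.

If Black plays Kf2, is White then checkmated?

no

After Kf2: white king on h7; in check: no.
White is not in check, so this cannot be checkmate.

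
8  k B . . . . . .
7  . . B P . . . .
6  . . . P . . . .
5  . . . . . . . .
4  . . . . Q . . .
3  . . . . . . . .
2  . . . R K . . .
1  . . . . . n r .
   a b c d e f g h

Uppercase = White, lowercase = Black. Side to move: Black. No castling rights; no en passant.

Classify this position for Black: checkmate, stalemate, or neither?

checkmate

Black to move; black king on a8.
In check: yes, from the white queen on e4.
King squares — a7: attacked by Bb8; b7: attacked by Qe4; b8: attacked by Bc7.
Legal moves for Black: none.
In check with no legal moves → checkmate.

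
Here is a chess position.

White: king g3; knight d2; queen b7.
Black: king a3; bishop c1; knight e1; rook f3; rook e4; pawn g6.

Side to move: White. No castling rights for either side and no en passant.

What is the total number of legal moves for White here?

White to move; king on g3.
In check: yes, from the black rook on f3.
Legal moves: Kh2, Nxf3.
Count: 2.

2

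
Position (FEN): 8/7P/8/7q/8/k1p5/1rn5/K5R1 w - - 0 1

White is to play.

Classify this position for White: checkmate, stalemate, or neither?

checkmate

White to move; white king on a1.
In check: yes, from the black knight on c2.
King squares — b1: attacked by Rb2; a2: attacked by Rb2; b2: attacked by Ka3.
Legal moves for White: none.
In check with no legal moves → checkmate.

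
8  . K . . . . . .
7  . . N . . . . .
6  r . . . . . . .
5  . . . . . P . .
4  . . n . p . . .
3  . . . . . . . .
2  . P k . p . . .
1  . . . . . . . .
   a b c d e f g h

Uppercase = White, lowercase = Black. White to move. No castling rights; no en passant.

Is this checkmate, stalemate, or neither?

White to move; white king on b8.
In check: no.
Legal moves for White: Kc8, Kb7, Ne8, Na8, Ne6, Nxa6, Nd5, Nb5, f6, b3, b4.
White has 11 legal moves and is not in check → neither.

neither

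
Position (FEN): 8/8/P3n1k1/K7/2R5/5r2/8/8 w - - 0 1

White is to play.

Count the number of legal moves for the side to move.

White to move; king on a5.
In check: no.
Legal moves: Kb6, Kb5, Kb4, Ka4, Rc8, Rc7, Rc6, Rc5, Rh4, Rg4+, Rf4, Re4, Rd4, Rb4, Ra4, Rc3, Rc2, Rc1, a7.
Count: 19.

19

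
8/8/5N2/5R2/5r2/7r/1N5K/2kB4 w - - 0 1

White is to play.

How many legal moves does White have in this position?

3

White to move; king on h2.
In check: yes, from the black rook on h3.
Legal moves: Kxh3, Kg2, Kg1.
Count: 3.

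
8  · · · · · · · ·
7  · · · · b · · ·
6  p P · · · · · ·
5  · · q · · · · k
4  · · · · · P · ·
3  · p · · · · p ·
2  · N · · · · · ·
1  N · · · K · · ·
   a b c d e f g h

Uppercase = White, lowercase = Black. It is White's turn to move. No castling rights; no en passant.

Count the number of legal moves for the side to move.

12

White to move; king on e1.
In check: no.
Legal moves: Nc4, Na4, Nd3, Nd1, Ke2, Kd2, Kf1, Kd1, Nxb3, Nc2, b7, f5.
Count: 12.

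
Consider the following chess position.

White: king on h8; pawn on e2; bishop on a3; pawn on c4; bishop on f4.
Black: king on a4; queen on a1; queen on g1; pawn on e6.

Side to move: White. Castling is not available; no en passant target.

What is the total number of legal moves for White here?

3

White to move; king on h8.
In check: yes, from the black queen on a1.
Legal moves: Kh7, Be5, Bb2.
Count: 3.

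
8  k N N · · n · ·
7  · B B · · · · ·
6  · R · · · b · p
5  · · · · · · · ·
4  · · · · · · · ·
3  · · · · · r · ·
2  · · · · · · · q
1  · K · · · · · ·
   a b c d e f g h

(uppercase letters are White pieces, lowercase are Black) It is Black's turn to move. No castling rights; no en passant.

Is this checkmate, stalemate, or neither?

checkmate

Black to move; black king on a8.
In check: yes, from the white bishop on b7.
King squares — a7: attacked by Nc8; b7: attacked by Rb6; b8: attacked by Bc7.
Legal moves for Black: none.
In check with no legal moves → checkmate.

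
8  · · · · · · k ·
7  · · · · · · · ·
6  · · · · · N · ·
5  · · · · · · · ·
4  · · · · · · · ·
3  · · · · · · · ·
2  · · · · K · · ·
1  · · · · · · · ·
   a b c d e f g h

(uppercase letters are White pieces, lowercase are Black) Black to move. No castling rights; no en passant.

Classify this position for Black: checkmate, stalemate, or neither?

neither

Black to move; black king on g8.
In check: yes, from the white knight on f6.
King squares — f7: available; g7: available; h7: attacked by Nf6; f8: available; h8: available.
Legal moves for Black: Kh8, Kf8, Kg7, Kf7.
Black is in check but has 4 legal moves → neither.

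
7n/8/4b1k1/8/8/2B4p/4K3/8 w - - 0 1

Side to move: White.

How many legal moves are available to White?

White to move; king on e2.
In check: no.
Legal moves: Bxh8, Bg7, Bf6, Be5, Ba5, Bd4, Bb4, Bd2, Bb2, Be1, Ba1, Kf3, Ke3, Kd3, Kf2, Kd2, Kf1, Ke1, Kd1.
Count: 19.

19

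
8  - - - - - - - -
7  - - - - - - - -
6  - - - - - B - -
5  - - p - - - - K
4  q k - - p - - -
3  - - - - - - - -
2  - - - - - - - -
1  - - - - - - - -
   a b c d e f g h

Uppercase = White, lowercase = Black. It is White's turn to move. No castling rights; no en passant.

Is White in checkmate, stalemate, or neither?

neither

White to move; white king on h5.
In check: no.
Legal moves for White: Bh8, Bd8, Bg7, Be7, Bg5, Be5, Bh4, Bd4, Bc3+, Bb2, Ba1, Kh6, Kg6, Kg5, Kh4, Kg4.
White has 16 legal moves and is not in check → neither.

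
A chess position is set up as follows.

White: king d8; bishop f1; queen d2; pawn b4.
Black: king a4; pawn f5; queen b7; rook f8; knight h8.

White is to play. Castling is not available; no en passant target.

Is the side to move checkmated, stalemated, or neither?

checkmate

White to move; white king on d8.
In check: yes, from the black rook on f8.
King squares — c7: attacked by Qb7; d7: attacked by Qb7; e7: attacked by Qb7; c8: attacked by Qb7; e8: attacked by Rf8.
Legal moves for White: none.
In check with no legal moves → checkmate.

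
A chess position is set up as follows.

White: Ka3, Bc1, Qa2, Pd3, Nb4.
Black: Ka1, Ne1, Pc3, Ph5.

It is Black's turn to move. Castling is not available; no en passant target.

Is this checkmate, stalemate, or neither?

checkmate

Black to move; black king on a1.
In check: yes, from the white queen on a2.
King squares — b1: attacked by Qa2; a2: attacked by Ka3; b2: attacked by Bc1.
Legal moves for Black: none.
In check with no legal moves → checkmate.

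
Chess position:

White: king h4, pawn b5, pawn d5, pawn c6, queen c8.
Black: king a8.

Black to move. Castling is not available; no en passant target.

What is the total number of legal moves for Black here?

1

Black to move; king on a8.
In check: yes, from the white queen on c8.
Legal moves: Ka7.
Count: 1.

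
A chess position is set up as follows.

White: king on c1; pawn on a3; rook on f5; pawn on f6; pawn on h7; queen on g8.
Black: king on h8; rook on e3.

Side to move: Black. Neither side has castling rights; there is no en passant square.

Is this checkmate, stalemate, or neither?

Black to move; black king on h8.
In check: yes, from the white queen on g8.
King squares — g7: attacked by Pf6; h7: attacked by Qg8; g8: attacked by Ph7.
Legal moves for Black: none.
In check with no legal moves → checkmate.

checkmate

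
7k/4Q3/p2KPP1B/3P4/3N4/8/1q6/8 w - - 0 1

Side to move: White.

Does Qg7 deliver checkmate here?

yes

After Qg7: black king on h8; in check: yes, from the white queen on g7.
King squares — g7: attacked by Pf6; h7: attacked by Qg7; g8: attacked by Qg7.
Black has no legal moves → checkmate.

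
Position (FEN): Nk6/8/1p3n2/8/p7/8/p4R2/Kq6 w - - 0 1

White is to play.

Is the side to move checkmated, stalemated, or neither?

checkmate

White to move; white king on a1.
In check: yes, from the black queen on b1.
King squares — b1: attacked by Pa2; a2: attacked by Qb1; b2: attacked by Qb1.
Legal moves for White: none.
In check with no legal moves → checkmate.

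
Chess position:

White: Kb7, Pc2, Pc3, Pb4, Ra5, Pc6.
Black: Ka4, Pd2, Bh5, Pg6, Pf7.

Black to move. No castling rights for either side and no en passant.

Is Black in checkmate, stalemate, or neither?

Black to move; black king on a4.
In check: yes, from the white rook on a5.
King squares — a3: attacked by Ra5; b3: attacked by Pc2; b4: attacked by Pc3; a5: attacked by Pb4; b5: attacked by Ra5.
Legal moves for Black: none.
In check with no legal moves → checkmate.

checkmate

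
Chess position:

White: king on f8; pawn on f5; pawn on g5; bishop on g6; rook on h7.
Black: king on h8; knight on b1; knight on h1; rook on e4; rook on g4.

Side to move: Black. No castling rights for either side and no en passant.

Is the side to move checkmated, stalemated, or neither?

Black to move; black king on h8.
In check: yes, from the white rook on h7.
King squares — g7: attacked by Rh7; h7: attacked by Bg6; g8: attacked by Kf8.
Legal moves for Black: none.
In check with no legal moves → checkmate.

checkmate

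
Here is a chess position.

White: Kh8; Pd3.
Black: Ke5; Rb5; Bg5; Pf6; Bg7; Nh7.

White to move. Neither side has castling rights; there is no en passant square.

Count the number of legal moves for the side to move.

White to move; king on h8.
In check: yes, from the black bishop on g7.
Legal moves: Kg8, Kxh7, Kxg7.
Count: 3.

3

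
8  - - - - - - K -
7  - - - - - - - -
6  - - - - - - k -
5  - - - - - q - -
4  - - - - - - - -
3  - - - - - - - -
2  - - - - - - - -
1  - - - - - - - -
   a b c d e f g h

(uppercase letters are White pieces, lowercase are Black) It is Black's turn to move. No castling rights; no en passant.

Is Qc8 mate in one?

yes

After Qc8: white king on g8; in check: yes, from the black queen on c8.
King squares — f7: attacked by Kg6; g7: attacked by Kg6; h7: attacked by Kg6; f8: attacked by Qc8; h8: attacked by Qc8.
White has no legal moves → checkmate.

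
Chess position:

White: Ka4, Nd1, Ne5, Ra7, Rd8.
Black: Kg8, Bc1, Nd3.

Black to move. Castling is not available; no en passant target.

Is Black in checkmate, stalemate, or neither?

Black to move; black king on g8.
In check: yes, from the white rook on d8.
King squares — f7: attacked by Ne5; g7: attacked by Ra7; h7: attacked by Ra7; f8: attacked by Rd8; h8: attacked by Rd8.
Legal moves for Black: none.
In check with no legal moves → checkmate.

checkmate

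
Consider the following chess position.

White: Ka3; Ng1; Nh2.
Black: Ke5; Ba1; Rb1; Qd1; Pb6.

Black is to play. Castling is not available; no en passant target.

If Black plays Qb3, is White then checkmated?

After Qb3: white king on a3; in check: yes, from the black queen on b3.
King squares — a2: attacked by Qb3; b2: attacked by Ba1; b3: attacked by Rb1; a4: attacked by Qb3; b4: attacked by Qb3.
White has no legal moves → checkmate.

yes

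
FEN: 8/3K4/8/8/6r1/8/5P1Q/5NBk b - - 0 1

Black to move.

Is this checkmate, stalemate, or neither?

Black to move; black king on h1.
In check: yes, from the white queen on h2.
King squares — g1: attacked by Qh2; g2: attacked by Qh2; h2: attacked by Nf1.
Legal moves for Black: none.
In check with no legal moves → checkmate.

checkmate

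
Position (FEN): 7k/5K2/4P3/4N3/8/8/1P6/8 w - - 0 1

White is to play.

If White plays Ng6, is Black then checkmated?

After Ng6: black king on h8; in check: yes, from the white knight on g6.
Black has 1 legal reply: Kh7.
In check but a legal move exists → not checkmate.

no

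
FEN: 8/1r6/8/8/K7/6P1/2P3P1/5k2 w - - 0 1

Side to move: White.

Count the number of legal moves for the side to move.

5

White to move; king on a4.
In check: no.
Legal moves: Ka5, Ka3, g4, c3, c4.
Count: 5.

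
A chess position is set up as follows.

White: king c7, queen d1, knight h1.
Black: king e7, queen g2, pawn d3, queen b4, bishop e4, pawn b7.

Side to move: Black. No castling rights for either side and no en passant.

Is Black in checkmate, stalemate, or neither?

neither

Black to move; black king on e7.
In check: no.
Legal moves for Black include: Kf8, Ke8, Kf7, Kf6, Ke6, Bh7, Bg6, Bc6, Bf5, Bd5, Bf3, Qd6+, Qb6+, Qc5+, Qb5, Qa5+, Qd4, Qc4+, ... (list truncated; more exist).
Black has legal moves and is not in check → neither.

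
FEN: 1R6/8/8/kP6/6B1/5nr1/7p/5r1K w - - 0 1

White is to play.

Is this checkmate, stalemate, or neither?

checkmate

White to move; white king on h1.
In check: yes, from the black rook on f1.
King squares — g1: attacked by Rf1; g2: attacked by Rg3; h2: attacked by Nf3.
Legal moves for White: none.
In check with no legal moves → checkmate.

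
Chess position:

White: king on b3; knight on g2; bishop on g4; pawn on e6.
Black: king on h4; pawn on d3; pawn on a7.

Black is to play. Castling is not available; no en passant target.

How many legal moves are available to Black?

Black to move; king on h4.
In check: yes, from the white knight on g2.
Legal moves: Kg5, Kxg4, Kg3.
Count: 3.

3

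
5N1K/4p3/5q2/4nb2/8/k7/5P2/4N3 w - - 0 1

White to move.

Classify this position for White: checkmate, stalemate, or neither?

White to move; white king on h8.
In check: yes, from the black queen on f6.
Legal moves for White: Kg8.
White is in check but has 1 legal move → neither.

neither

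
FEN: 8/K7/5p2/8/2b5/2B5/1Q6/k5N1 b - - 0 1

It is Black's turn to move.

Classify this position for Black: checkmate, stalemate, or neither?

Black to move; black king on a1.
In check: yes, from the white queen on b2.
King squares — b1: attacked by Qb2; a2: attacked by Qb2; b2: attacked by Bc3.
Legal moves for Black: none.
In check with no legal moves → checkmate.

checkmate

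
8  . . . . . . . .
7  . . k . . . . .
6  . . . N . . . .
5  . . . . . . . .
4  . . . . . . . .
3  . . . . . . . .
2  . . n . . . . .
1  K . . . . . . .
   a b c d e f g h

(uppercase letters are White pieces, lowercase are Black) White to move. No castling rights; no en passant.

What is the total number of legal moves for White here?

White to move; king on a1.
In check: yes, from the black knight on c2.
Legal moves: Kb2, Ka2, Kb1.
Count: 3.

3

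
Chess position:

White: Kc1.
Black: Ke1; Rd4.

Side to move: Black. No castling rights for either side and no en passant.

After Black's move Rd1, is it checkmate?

After Rd1: white king on c1; in check: yes, from the black rook on d1.
White has 2 legal replies: Kc2, Kb2.
In check but a legal move exists → not checkmate.

no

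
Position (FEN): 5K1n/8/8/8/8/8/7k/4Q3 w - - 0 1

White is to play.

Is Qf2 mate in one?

no

After Qf2: black king on h2; in check: yes, from the white queen on f2.
Black has 2 legal replies: Kh3, Kh1.
In check but a legal move exists → not checkmate.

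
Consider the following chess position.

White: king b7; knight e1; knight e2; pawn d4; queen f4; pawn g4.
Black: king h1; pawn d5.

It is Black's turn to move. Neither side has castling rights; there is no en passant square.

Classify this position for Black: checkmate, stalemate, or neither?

Black to move; black king on h1.
In check: no.
King squares — g1: attacked by Ne2; g2: attacked by Ne1; h2: attacked by Qf4.
Legal moves for Black: none.
Not in check and no legal moves → stalemate.

stalemate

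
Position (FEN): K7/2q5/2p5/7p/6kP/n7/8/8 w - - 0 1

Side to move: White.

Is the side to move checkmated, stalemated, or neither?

stalemate

White to move; white king on a8.
In check: no.
King squares — a7: attacked by Qc7; b7: attacked by Qc7; b8: attacked by Qc7.
Legal moves for White: none.
Not in check and no legal moves → stalemate.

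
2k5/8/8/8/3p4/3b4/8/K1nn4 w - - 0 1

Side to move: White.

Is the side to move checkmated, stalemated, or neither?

stalemate

White to move; white king on a1.
In check: no.
King squares — b1: attacked by Bd3; a2: attacked by Nc1; b2: attacked by Nd1.
Legal moves for White: none.
Not in check and no legal moves → stalemate.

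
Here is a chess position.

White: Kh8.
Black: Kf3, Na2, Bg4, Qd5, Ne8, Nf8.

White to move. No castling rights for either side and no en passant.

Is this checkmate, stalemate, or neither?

stalemate

White to move; white king on h8.
In check: no.
King squares — g7: attacked by Ne8; h7: attacked by Nf8; g8: attacked by Qd5.
Legal moves for White: none.
Not in check and no legal moves → stalemate.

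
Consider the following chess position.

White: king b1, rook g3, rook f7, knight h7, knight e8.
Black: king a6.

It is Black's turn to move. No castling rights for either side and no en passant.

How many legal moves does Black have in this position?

Black to move; king on a6.
In check: no.
Legal moves: Kb6, Kb5, Ka5.
Count: 3.

3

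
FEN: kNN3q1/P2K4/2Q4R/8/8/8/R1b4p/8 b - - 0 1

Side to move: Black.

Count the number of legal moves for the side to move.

0

Black to move; king on a8.
In check: yes, from the white queen on c6.
Legal moves: none.
Count: 0.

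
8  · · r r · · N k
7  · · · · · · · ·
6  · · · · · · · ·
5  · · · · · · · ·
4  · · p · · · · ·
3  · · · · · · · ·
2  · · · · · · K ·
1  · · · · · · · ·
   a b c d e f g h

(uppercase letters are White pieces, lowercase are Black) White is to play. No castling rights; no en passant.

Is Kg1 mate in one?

After Kg1: black king on h8; in check: no.
Black is not in check, so this cannot be checkmate.

no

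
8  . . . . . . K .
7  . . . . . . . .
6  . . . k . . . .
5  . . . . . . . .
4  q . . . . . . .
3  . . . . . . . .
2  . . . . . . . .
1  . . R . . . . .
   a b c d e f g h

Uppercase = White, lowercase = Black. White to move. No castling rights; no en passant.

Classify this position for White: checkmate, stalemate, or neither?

neither

White to move; white king on g8.
In check: no.
Legal moves for White include: Kh8, Kf8, Kh7, Kg7, Kf7, Rc8, Rc7, Rc6+, Rc5, Rc4, Rc3, Rc2, Rh1, Rg1, Rf1, Re1, Rd1+, Rb1, ... (list truncated; more exist).
White has legal moves and is not in check → neither.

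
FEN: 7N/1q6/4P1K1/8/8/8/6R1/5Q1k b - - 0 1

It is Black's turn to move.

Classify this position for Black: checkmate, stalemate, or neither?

Black to move; black king on h1.
In check: yes, from the white queen on f1.
King squares — g1: attacked by Qf1; g2: attacked by Qf1; h2: attacked by Rg2.
Legal moves for Black: none.
In check with no legal moves → checkmate.

checkmate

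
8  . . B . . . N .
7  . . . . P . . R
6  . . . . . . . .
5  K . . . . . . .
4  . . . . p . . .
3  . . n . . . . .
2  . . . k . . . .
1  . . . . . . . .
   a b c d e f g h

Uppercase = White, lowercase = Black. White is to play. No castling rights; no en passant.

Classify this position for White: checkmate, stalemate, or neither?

neither

White to move; white king on a5.
In check: no.
Legal moves for White include: Nh6, Nf6, Bd7, Bb7, Be6, Ba6, Bf5, Bg4, Bh3, Rh8, Rg7, Rf7, Rh6, Rh5, Rh4, Rh3, Rh2+, Rh1, ... (list truncated; more exist).
White has legal moves and is not in check → neither.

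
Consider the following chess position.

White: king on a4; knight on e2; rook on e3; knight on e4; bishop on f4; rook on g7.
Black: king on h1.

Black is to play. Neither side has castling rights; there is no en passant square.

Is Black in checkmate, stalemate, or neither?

Black to move; black king on h1.
In check: no.
King squares — g1: attacked by Ne2; g2: attacked by Rg7; h2: attacked by Bf4.
Legal moves for Black: none.
Not in check and no legal moves → stalemate.

stalemate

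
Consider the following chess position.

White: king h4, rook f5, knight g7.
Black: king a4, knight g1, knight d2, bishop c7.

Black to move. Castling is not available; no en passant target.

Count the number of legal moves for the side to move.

21

Black to move; king on a4.
In check: no.
Legal moves: Bd8+, Bb8, Bd6, Bb6, Be5, Ba5, Bf4, Bg3+, Bh2, Kb4, Kb3, Ka3, Ne4, Nc4, Ndf3+, Nb3, Nf1, Nb1, Nh3, Ngf3+, Ne2.
Count: 21.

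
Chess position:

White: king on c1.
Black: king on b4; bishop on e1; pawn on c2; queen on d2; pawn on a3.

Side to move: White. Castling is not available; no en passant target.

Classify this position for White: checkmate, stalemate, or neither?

White to move; white king on c1.
In check: yes, from the black queen on d2.
King squares — b1: attacked by Pc2; d1: attacked by Pc2; b2: attacked by Pa3; c2: attacked by Qd2; d2: attacked by Be1.
Legal moves for White: none.
In check with no legal moves → checkmate.

checkmate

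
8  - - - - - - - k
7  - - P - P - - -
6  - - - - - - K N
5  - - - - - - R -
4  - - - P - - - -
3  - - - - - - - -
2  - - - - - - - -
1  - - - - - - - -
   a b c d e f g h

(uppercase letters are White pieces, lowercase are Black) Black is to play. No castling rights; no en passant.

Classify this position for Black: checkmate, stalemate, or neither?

Black to move; black king on h8.
In check: no.
King squares — g7: attacked by Kg6; h7: attacked by Kg6; g8: attacked by Nh6.
Legal moves for Black: none.
Not in check and no legal moves → stalemate.

stalemate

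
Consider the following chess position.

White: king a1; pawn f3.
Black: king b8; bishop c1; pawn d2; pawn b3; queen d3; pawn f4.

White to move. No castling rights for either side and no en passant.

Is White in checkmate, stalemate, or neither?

stalemate

White to move; white king on a1.
In check: no.
King squares — b1: attacked by Qd3; a2: attacked by Pb3; b2: attacked by Bc1.
Legal moves for White: none.
Not in check and no legal moves → stalemate.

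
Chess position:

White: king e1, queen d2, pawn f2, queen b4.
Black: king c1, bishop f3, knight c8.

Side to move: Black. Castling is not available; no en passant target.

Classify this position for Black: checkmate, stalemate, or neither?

checkmate

Black to move; black king on c1.
In check: yes, from the white queen on d2.
King squares — b1: attacked by Qb4; d1: attacked by Ke1; b2: attacked by Qd2; c2: attacked by Qd2; d2: attacked by Ke1.
Legal moves for Black: none.
In check with no legal moves → checkmate.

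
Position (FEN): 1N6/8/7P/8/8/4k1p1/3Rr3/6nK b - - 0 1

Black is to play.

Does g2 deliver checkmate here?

After g2: white king on h1; in check: yes, from the black pawn on g2.
White has 2 legal replies: Kh2, Kxg1.
In check but a legal move exists → not checkmate.

no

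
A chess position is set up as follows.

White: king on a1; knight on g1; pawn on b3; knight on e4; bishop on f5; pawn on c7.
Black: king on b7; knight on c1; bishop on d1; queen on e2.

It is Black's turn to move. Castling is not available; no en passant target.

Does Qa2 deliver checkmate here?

yes

After Qa2: white king on a1; in check: yes, from the black queen on a2.
King squares — b1: attacked by Qa2; a2: attacked by Nc1; b2: attacked by Qa2.
White has no legal moves → checkmate.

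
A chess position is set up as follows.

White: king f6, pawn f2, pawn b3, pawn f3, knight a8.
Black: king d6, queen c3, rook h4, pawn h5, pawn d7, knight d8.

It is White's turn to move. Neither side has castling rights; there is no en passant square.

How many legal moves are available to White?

3

White to move; king on f6.
In check: yes, from the black queen on c3.
Legal moves: Kg6, Kg5, Kf5.
Count: 3.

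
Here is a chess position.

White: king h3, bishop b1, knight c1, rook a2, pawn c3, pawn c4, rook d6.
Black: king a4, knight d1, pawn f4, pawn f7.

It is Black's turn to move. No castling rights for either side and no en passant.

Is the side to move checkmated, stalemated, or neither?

Black to move; black king on a4.
In check: yes, from the white rook on a2.
King squares — a3: attacked by Ra2; b3: attacked by Nc1; b4: attacked by Pc3; a5: attacked by Ra2; b5: attacked by Pc4.
Legal moves for Black: none.
In check with no legal moves → checkmate.

checkmate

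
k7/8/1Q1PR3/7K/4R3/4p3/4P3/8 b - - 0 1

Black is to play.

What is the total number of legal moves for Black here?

Black to move; king on a8.
In check: no.
Legal moves: none.
Count: 0.

0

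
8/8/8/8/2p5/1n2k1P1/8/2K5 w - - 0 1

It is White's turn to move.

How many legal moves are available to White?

4

White to move; king on c1.
In check: yes, from the black knight on b3.
Legal moves: Kc2, Kb2, Kd1, Kb1.
Count: 4.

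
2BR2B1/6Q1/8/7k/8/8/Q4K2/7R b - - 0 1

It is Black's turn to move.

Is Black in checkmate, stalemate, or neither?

checkmate

Black to move; black king on h5.
In check: yes, from the white rook on h1.
King squares — g4: attacked by Qg7; h4: attacked by Rh1; g5: attacked by Qg7; g6: attacked by Qg7; h6: attacked by Rh1.
Legal moves for Black: none.
In check with no legal moves → checkmate.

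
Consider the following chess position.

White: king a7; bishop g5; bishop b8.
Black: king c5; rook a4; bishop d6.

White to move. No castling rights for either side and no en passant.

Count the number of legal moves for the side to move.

White to move; king on a7.
In check: yes, from the black rook on a4.
Legal moves: Kb7.
Count: 1.

1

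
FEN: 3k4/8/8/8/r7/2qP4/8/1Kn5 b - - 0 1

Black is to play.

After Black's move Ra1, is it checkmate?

yes

After Ra1: white king on b1; in check: yes, from the black rook on a1.
King squares — a1: attacked by Qc3; c1: attacked by Ra1; a2: attacked by Ra1; b2: attacked by Qc3; c2: attacked by Qc3.
White has no legal moves → checkmate.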